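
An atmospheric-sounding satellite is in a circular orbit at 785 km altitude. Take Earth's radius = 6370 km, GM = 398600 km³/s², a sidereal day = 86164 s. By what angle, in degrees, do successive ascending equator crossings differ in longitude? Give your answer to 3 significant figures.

25.2°

Semi-major axis a = 6370 + 785 = 7155 km. Period T = 2π√(a³/μ) = 2π√(7155³/398600) = 6023.2 s = 100.39 min.
During one orbit Earth rotates (6023.2 / 86164) × 360° = 25.17°.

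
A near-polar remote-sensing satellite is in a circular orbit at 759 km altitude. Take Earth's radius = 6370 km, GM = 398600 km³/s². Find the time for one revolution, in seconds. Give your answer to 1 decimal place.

Semi-major axis a = 6370 + 759 = 7129 km. Period T = 2π√(a³/μ) = 2π√(7129³/398600) = 5990.4 s = 99.84 min.

5990.4 seconds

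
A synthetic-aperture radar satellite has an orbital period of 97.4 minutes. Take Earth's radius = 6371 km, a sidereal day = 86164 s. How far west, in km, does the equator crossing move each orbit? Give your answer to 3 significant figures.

T = 97.4 min = 5844.0 s.
During one orbit Earth rotates (5844.0 / 86164) × 360° = 24.42°.
At the equator that is 24.42° × (2π·6371/360) km/° = 24.42 × 111.2 = 2715 km.

2720 km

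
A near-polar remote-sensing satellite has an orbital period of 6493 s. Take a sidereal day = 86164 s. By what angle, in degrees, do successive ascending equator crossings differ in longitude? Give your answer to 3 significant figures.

During one orbit Earth rotates (6493.0 / 86164) × 360° = 27.13°.

27.1°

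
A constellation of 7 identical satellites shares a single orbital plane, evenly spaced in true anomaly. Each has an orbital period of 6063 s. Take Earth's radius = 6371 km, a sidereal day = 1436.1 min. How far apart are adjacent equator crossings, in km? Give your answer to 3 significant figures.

Single-satellite node shift = (6063.0/86166) × 360° = 25.33°.
With 7 satellites evenly phased, successive equator crossings are 25.33/7 = 3.619° apart.
That is 3.619 × 111.2 = 402 km at the equator.

402 km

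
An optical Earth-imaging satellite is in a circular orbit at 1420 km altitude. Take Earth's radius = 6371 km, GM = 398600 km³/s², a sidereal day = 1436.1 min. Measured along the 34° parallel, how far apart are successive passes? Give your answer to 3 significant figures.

Semi-major axis a = 6371 + 1420 = 7791 km. Period T = 2π√(a³/μ) = 2π√(7791³/398600) = 6843.9 s = 114.06 min.
Node shift per orbit = (6843.9/86166) × 360° = 28.59°.
Equatorial spacing = 28.59 × 111.2 km/° = 3179 km.
At 34° latitude, spacing = 3179 × cos(34°) = 2636 km.

2640 km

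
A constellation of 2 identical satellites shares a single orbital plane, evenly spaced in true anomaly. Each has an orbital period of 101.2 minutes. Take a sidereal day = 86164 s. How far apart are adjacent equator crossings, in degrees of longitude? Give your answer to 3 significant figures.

T = 101.2 min = 6072.0 s.
Single-satellite node shift = (6072.0/86164) × 360° = 25.37°.
With 2 satellites evenly phased, successive equator crossings are 25.37/2 = 12.685° apart.

12.7°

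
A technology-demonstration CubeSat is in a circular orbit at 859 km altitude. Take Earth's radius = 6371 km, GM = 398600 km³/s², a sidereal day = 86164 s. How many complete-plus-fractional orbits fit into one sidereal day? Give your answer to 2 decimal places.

Semi-major axis a = 6371 + 859 = 7230 km. Period T = 2π√(a³/μ) = 2π√(7230³/398600) = 6118.1 s = 101.97 min.
Orbits per sidereal day = 86164 / 6118.1 = 14.083.

14.08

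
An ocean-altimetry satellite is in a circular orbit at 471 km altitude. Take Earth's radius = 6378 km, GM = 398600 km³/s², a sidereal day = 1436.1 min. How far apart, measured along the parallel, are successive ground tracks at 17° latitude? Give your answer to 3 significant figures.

Semi-major axis a = 6378 + 471 = 6849 km. Period T = 2π√(a³/μ) = 2π√(6849³/398600) = 5640.9 s = 94.02 min.
Node shift per orbit = (5640.9/86166) × 360° = 23.57°.
Equatorial spacing = 23.57 × 111.3 km/° = 2623 km.
At 17° latitude, spacing = 2623 × cos(17°) = 2509 km.

2510 km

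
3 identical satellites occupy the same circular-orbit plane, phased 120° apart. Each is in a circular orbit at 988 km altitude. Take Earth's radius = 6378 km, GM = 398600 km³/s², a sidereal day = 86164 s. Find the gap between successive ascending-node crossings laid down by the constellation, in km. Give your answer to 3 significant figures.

Semi-major axis a = 6378 + 988 = 7366 km. Period T = 2π√(a³/μ) = 2π√(7366³/398600) = 6291.6 s = 104.86 min.
Single-satellite node shift = (6291.6/86164) × 360° = 26.29°.
With 3 satellites evenly phased, successive equator crossings are 26.29/3 = 8.762° apart.
That is 8.762 × 111.3 = 975 km at the equator.

975 km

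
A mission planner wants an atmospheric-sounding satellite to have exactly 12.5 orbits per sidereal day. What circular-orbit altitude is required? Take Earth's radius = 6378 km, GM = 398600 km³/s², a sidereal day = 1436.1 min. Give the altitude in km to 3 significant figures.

1450 km

Required period T = 86166 / 12.5 = 6893.3 s.
From T = 2π√(a³/μ): a = (μ T²/4π²)^(1/3) = (398600 × 6893.3² / 4π²)^(1/3) = 7828 km.
Altitude h = a − R = 7828 − 6378 = 1450 km.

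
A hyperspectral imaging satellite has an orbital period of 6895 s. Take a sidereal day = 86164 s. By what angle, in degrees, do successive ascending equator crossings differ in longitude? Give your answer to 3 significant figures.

During one orbit Earth rotates (6895.0 / 86164) × 360° = 28.81°.

28.8°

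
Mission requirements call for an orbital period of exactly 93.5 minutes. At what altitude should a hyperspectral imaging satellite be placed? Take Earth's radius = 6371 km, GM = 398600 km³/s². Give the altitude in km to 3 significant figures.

T = 93.5 min = 5610.0 s.
From T = 2π√(a³/μ): a = (μ T²/4π²)^(1/3) = (398600 × 5610.0² / 4π²)^(1/3) = 6824 km.
Altitude h = a − R = 6824 − 6371 = 453 km.

453 km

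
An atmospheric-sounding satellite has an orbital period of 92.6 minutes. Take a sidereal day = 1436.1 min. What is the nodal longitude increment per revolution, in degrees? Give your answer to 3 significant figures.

T = 92.6 min = 5556.0 s.
During one orbit Earth rotates (5556.0 / 86166) × 360° = 23.21°.

23.2°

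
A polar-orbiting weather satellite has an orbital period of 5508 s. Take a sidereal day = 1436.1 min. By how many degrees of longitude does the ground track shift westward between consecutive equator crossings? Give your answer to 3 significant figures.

23.0°

During one orbit Earth rotates (5508.0 / 86166) × 360° = 23.01°.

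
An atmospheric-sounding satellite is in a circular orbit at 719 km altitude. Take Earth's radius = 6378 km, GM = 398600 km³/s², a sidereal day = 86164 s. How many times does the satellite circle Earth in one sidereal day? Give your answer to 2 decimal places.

14.48

Semi-major axis a = 6378 + 719 = 7097 km. Period T = 2π√(a³/μ) = 2π√(7097³/398600) = 5950.1 s = 99.17 min.
Orbits per sidereal day = 86164 / 5950.1 = 14.481.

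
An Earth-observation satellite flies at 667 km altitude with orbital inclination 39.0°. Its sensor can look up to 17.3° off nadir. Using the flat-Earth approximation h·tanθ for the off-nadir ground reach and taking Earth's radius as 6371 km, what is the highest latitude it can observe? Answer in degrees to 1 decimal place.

For a prograde orbit the ground track reaches latitude ±i = ±39.0°.
Sensor half-swath on the ground ≈ 667·tan(17.3°) = 208 km = 1.87° of latitude.
Maximum observable latitude ≈ 39.0 + 1.87 = 40.9°.

40.9°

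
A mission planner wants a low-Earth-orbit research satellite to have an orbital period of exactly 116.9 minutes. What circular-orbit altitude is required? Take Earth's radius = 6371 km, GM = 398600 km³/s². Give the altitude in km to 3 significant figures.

T = 116.9 min = 7014.0 s.
From T = 2π√(a³/μ): a = (μ T²/4π²)^(1/3) = (398600 × 7014.0² / 4π²)^(1/3) = 7920 km.
Altitude h = a − R = 7920 − 6371 = 1549 km.

1550 km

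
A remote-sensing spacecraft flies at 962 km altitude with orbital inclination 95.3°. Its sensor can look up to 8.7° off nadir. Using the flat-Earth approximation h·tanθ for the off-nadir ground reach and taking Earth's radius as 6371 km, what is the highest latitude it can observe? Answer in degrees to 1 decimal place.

86.0°

Retrograde orbit: the ground track reaches ±(180° − i) = ±(180 − 95.3) = ±84.7°.
Sensor half-swath on the ground ≈ 962·tan(8.7°) = 147 km = 1.32° of latitude.
Maximum observable latitude ≈ 84.7 + 1.32 = 86.0°.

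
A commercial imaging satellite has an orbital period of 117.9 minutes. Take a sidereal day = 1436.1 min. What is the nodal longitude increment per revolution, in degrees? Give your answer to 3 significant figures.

T = 117.9 min = 7074.0 s.
During one orbit Earth rotates (7074.0 / 86166) × 360° = 29.56°.

29.6°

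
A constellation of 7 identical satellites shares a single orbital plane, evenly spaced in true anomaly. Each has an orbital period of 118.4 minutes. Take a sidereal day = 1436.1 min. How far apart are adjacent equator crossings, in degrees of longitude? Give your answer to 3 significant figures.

4.24°

T = 118.4 min = 7104.0 s.
Single-satellite node shift = (7104.0/86166) × 360° = 29.68°.
With 7 satellites evenly phased, successive equator crossings are 29.68/7 = 4.240° apart.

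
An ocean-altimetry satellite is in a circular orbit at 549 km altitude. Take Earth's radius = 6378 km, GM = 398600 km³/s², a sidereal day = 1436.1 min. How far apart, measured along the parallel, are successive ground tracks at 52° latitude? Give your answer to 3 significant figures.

Semi-major axis a = 6378 + 549 = 6927 km. Period T = 2π√(a³/μ) = 2π√(6927³/398600) = 5737.6 s = 95.63 min.
Node shift per orbit = (5737.6/86166) × 360° = 23.97°.
Equatorial spacing = 23.97 × 111.3 km/° = 2668 km.
At 52° latitude, spacing = 2668 × cos(52°) = 1643 km.

1640 km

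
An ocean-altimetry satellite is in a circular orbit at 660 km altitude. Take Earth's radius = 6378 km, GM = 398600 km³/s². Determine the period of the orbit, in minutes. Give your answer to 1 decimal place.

97.9 min

Semi-major axis a = 6378 + 660 = 7038 km. Period T = 2π√(a³/μ) = 2π√(7038³/398600) = 5876.0 s = 97.93 min.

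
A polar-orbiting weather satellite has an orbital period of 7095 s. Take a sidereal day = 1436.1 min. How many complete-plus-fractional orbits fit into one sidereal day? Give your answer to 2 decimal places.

12.14

Orbits per sidereal day = 86166 / 7095.0 = 12.145.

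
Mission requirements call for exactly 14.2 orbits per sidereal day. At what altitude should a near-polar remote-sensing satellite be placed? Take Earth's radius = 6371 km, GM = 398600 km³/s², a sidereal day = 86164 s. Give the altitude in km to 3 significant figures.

Required period T = 86164 / 14.2 = 6067.9 s.
From T = 2π√(a³/μ): a = (μ T²/4π²)^(1/3) = (398600 × 6067.9² / 4π²)^(1/3) = 7190 km.
Altitude h = a − R = 7190 − 6371 = 819 km.

819 km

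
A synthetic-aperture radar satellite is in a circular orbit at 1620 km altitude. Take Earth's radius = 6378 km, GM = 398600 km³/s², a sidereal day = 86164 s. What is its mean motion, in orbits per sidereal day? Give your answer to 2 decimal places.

12.10

Semi-major axis a = 6378 + 1620 = 7998 km. Period T = 2π√(a³/μ) = 2π√(7998³/398600) = 7118.4 s = 118.64 min.
Orbits per sidereal day = 86164 / 7118.4 = 12.104.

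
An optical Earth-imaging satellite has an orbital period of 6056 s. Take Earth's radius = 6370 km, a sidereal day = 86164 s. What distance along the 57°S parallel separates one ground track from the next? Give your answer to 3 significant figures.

Node shift per orbit = (6056.0/86164) × 360° = 25.30°.
Equatorial spacing = 25.30 × 111.2 km/° = 2813 km.
At 57° latitude, spacing = 2813 × cos(57°) = 1532 km.

1530 km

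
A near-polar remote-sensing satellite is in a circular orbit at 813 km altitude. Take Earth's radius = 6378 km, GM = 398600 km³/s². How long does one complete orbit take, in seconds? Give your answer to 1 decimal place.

6068.7 seconds

Semi-major axis a = 6378 + 813 = 7191 km. Period T = 2π√(a³/μ) = 2π√(7191³/398600) = 6068.7 s = 101.14 min.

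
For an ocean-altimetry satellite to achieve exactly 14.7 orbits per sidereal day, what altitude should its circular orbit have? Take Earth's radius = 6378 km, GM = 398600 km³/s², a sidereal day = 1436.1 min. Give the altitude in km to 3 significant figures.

Required period T = 86166 / 14.7 = 5861.6 s.
From T = 2π√(a³/μ): a = (μ T²/4π²)^(1/3) = (398600 × 5861.6² / 4π²)^(1/3) = 7026 km.
Altitude h = a − R = 7026 − 6378 = 648 km.

648 km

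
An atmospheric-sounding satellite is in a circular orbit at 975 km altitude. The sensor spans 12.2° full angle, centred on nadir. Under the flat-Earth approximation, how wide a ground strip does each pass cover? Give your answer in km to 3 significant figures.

208 km

Half-angle = 12.2°/2 = 6.1°.
Swath width ≈ 2h·tan(θ/2) = 2 × 975 × tan(6.1°) = 208.4 km.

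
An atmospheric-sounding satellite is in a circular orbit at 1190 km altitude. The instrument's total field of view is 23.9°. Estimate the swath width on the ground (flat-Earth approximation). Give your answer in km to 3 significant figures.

Half-angle = 23.9°/2 = 11.95°.
Swath width ≈ 2h·tan(θ/2) = 2 × 1190 × tan(11.95°) = 503.7 km.

504 km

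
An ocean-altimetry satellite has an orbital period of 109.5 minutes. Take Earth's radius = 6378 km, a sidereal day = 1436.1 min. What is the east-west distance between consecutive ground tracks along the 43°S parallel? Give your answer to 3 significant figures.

T = 109.5 min = 6570.0 s.
Node shift per orbit = (6570.0/86166) × 360° = 27.45°.
Equatorial spacing = 27.45 × 111.3 km/° = 3056 km.
At 43° latitude, spacing = 3056 × cos(43°) = 2235 km.

2230 km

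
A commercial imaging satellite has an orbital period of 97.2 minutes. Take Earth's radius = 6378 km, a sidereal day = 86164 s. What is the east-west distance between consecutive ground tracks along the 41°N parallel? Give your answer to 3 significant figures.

2050 km

T = 97.2 min = 5832.0 s.
Node shift per orbit = (5832.0/86164) × 360° = 24.37°.
Equatorial spacing = 24.37 × 111.3 km/° = 2712 km.
At 41° latitude, spacing = 2712 × cos(41°) = 2047 km.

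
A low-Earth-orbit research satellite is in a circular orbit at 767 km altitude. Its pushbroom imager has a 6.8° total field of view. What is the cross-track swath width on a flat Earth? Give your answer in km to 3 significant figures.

Half-angle = 6.8°/2 = 3.4°.
Swath width ≈ 2h·tan(θ/2) = 2 × 767 × tan(3.4°) = 91.1 km.

91.1 km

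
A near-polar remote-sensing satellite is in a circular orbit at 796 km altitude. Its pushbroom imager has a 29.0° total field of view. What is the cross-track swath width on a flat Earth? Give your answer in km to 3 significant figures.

412 km

Half-angle = 29.0°/2 = 14.5°.
Swath width ≈ 2h·tan(θ/2) = 2 × 796 × tan(14.5°) = 411.7 km.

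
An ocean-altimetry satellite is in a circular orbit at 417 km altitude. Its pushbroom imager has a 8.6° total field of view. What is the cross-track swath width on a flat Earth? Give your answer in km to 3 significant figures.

Half-angle = 8.6°/2 = 4.3°.
Swath width ≈ 2h·tan(θ/2) = 2 × 417 × tan(4.3°) = 62.7 km.

62.7 km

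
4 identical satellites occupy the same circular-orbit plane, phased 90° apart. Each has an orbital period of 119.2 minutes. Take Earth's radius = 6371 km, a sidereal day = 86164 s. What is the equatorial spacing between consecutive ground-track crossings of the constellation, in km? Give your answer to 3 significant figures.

831 km

T = 119.2 min = 7152.0 s.
Single-satellite node shift = (7152.0/86164) × 360° = 29.88°.
With 4 satellites evenly phased, successive equator crossings are 29.88/4 = 7.470° apart.
That is 7.470 × 111.2 = 831 km at the equator.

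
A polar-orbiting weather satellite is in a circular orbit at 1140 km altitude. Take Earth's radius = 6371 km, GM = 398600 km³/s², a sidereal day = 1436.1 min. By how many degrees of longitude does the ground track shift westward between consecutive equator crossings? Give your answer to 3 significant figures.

27.1°

Semi-major axis a = 6371 + 1140 = 7511 km. Period T = 2π√(a³/μ) = 2π√(7511³/398600) = 6478.3 s = 107.97 min.
During one orbit Earth rotates (6478.3 / 86166) × 360° = 27.07°.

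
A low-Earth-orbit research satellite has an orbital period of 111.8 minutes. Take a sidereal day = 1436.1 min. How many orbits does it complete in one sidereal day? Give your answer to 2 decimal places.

12.85

T = 111.8 min = 6708.0 s.
Orbits per sidereal day = 86166 / 6708.0 = 12.845.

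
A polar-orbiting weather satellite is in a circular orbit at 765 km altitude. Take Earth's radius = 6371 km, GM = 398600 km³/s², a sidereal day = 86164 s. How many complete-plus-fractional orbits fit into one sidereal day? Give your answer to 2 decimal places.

Semi-major axis a = 6371 + 765 = 7136 km. Period T = 2π√(a³/μ) = 2π√(7136³/398600) = 5999.2 s = 99.99 min.
Orbits per sidereal day = 86164 / 5999.2 = 14.363.

14.36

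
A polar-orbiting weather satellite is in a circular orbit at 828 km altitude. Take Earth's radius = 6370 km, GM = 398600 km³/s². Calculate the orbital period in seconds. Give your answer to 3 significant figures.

6080 seconds

Semi-major axis a = 6370 + 828 = 7198 km. Period T = 2π√(a³/μ) = 2π√(7198³/398600) = 6077.6 s = 101.29 min.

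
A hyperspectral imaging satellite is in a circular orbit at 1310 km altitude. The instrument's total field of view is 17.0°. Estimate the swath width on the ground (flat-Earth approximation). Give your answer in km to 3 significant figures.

392 km

Half-angle = 17.0°/2 = 8.5°.
Swath width ≈ 2h·tan(θ/2) = 2 × 1310 × tan(8.5°) = 391.6 km.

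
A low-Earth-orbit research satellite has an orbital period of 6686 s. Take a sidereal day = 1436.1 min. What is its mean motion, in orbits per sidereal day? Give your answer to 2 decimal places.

Orbits per sidereal day = 86166 / 6686.0 = 12.888.

12.89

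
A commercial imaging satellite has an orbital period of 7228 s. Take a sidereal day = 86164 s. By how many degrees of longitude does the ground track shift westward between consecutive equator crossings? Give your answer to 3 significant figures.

30.2°

During one orbit Earth rotates (7228.0 / 86164) × 360° = 30.20°.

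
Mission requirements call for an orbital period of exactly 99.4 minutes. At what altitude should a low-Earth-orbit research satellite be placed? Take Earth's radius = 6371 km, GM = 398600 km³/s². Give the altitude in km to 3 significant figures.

737 km

T = 99.4 min = 5964.0 s.
From T = 2π√(a³/μ): a = (μ T²/4π²)^(1/3) = (398600 × 5964.0² / 4π²)^(1/3) = 7108 km.
Altitude h = a − R = 7108 − 6371 = 737 km.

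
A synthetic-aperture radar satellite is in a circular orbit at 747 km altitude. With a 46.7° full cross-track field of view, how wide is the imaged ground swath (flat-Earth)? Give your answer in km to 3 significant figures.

Half-angle = 46.7°/2 = 23.35°.
Swath width ≈ 2h·tan(θ/2) = 2 × 747 × tan(23.35°) = 645.0 km.

645 km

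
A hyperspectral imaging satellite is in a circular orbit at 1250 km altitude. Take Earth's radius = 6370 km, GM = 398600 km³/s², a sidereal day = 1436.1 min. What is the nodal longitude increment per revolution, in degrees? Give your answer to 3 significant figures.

Semi-major axis a = 6370 + 1250 = 7620 km. Period T = 2π√(a³/μ) = 2π√(7620³/398600) = 6619.8 s = 110.33 min.
During one orbit Earth rotates (6619.8 / 86166) × 360° = 27.66°.

27.7°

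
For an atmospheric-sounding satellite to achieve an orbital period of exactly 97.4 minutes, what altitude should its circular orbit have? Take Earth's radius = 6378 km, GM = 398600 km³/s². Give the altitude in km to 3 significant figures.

634 km

T = 97.4 min = 5844.0 s.
From T = 2π√(a³/μ): a = (μ T²/4π²)^(1/3) = (398600 × 5844.0² / 4π²)^(1/3) = 7012 km.
Altitude h = a − R = 7012 − 6378 = 634 km.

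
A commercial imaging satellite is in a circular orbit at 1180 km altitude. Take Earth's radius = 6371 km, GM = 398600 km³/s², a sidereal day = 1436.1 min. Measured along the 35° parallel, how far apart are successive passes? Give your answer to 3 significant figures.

2490 km

Semi-major axis a = 6371 + 1180 = 7551 km. Period T = 2π√(a³/μ) = 2π√(7551³/398600) = 6530.1 s = 108.83 min.
Node shift per orbit = (6530.1/86166) × 360° = 27.28°.
Equatorial spacing = 27.28 × 111.2 km/° = 3034 km.
At 35° latitude, spacing = 3034 × cos(35°) = 2485 km.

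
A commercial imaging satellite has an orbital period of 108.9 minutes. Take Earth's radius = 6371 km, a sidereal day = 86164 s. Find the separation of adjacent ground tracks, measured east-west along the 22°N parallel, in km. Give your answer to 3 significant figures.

T = 108.9 min = 6534.0 s.
Node shift per orbit = (6534.0/86164) × 360° = 27.30°.
Equatorial spacing = 27.30 × 111.2 km/° = 3036 km.
At 22° latitude, spacing = 3036 × cos(22°) = 2815 km.

2810 km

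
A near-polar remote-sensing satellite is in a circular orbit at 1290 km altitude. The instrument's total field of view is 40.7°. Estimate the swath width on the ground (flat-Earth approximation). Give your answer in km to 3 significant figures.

Half-angle = 40.7°/2 = 20.35°.
Swath width ≈ 2h·tan(θ/2) = 2 × 1290 × tan(20.35°) = 956.9 km.

957 km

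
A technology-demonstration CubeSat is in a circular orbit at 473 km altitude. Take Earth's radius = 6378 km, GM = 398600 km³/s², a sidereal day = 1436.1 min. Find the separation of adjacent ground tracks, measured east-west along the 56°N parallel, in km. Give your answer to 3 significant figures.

1470 km

Semi-major axis a = 6378 + 473 = 6851 km. Period T = 2π√(a³/μ) = 2π√(6851³/398600) = 5643.4 s = 94.06 min.
Node shift per orbit = (5643.4/86166) × 360° = 23.58°.
Equatorial spacing = 23.58 × 111.3 km/° = 2625 km.
At 56° latitude, spacing = 2625 × cos(56°) = 1468 km.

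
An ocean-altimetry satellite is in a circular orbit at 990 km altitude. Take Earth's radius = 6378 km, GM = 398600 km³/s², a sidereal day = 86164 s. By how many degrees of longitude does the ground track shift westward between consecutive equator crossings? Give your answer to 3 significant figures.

Semi-major axis a = 6378 + 990 = 7368 km. Period T = 2π√(a³/μ) = 2π√(7368³/398600) = 6294.1 s = 104.90 min.
During one orbit Earth rotates (6294.1 / 86164) × 360° = 26.30°.

26.3°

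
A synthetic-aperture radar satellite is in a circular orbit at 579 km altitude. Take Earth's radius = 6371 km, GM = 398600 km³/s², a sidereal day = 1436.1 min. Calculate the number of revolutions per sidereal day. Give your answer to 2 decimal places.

14.94

Semi-major axis a = 6371 + 579 = 6950 km. Period T = 2π√(a³/μ) = 2π√(6950³/398600) = 5766.2 s = 96.10 min.
Orbits per sidereal day = 86166 / 5766.2 = 14.943.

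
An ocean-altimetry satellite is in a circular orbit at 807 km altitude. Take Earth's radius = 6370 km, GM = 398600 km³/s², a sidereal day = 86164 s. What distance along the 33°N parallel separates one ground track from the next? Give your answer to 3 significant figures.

2360 km

Semi-major axis a = 6370 + 807 = 7177 km. Period T = 2π√(a³/μ) = 2π√(7177³/398600) = 6051.0 s = 100.85 min.
Node shift per orbit = (6051.0/86164) × 360° = 25.28°.
Equatorial spacing = 25.28 × 111.2 km/° = 2811 km.
At 33° latitude, spacing = 2811 × cos(33°) = 2357 km.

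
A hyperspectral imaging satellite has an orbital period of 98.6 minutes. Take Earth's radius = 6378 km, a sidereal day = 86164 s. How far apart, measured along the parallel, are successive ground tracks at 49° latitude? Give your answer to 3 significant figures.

T = 98.6 min = 5916.0 s.
Node shift per orbit = (5916.0/86164) × 360° = 24.72°.
Equatorial spacing = 24.72 × 111.3 km/° = 2751 km.
At 49° latitude, spacing = 2751 × cos(49°) = 1805 km.

1810 km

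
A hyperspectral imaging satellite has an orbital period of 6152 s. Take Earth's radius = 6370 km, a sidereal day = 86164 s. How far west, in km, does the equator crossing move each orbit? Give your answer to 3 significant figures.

2860 km

During one orbit Earth rotates (6152.0 / 86164) × 360° = 25.70°.
At the equator that is 25.70° × (2π·6370/360) km/° = 25.70 × 111.2 = 2858 km.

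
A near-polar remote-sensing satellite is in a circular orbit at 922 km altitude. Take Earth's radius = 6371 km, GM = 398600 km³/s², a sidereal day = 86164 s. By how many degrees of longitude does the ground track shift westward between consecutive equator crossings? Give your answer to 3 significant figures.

Semi-major axis a = 6371 + 922 = 7293 km. Period T = 2π√(a³/μ) = 2π√(7293³/398600) = 6198.3 s = 103.30 min.
During one orbit Earth rotates (6198.3 / 86164) × 360° = 25.90°.

25.9°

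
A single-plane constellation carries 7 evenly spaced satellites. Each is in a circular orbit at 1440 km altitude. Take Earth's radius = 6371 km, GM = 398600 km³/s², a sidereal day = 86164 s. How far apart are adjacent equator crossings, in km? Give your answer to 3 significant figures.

456 km

Semi-major axis a = 6371 + 1440 = 7811 km. Period T = 2π√(a³/μ) = 2π√(7811³/398600) = 6870.2 s = 114.50 min.
Single-satellite node shift = (6870.2/86164) × 360° = 28.70°.
With 7 satellites evenly phased, successive equator crossings are 28.70/7 = 4.101° apart.
That is 4.101 × 111.2 = 456 km at the equator.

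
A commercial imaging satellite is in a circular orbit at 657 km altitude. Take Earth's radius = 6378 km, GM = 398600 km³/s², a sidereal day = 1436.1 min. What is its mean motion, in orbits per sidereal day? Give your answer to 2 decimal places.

Semi-major axis a = 6378 + 657 = 7035 km. Period T = 2π√(a³/μ) = 2π√(7035³/398600) = 5872.3 s = 97.87 min.
Orbits per sidereal day = 86166 / 5872.3 = 14.673.

14.67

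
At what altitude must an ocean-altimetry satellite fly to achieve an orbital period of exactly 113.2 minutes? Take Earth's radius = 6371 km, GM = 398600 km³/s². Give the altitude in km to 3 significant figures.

T = 113.2 min = 6792.0 s.
From T = 2π√(a³/μ): a = (μ T²/4π²)^(1/3) = (398600 × 6792.0² / 4π²)^(1/3) = 7752 km.
Altitude h = a − R = 7752 − 6371 = 1381 km.

1380 km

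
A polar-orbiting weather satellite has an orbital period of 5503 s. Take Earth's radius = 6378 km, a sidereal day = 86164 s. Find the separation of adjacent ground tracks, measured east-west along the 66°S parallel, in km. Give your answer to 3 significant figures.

1040 km

Node shift per orbit = (5503.0/86164) × 360° = 22.99°.
Equatorial spacing = 22.99 × 111.3 km/° = 2559 km.
At 66° latitude, spacing = 2559 × cos(66°) = 1041 km.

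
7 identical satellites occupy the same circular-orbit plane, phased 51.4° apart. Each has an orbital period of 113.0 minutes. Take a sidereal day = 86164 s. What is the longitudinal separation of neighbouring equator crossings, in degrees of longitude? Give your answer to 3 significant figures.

4.05°

T = 113.0 min = 6780.0 s.
Single-satellite node shift = (6780.0/86164) × 360° = 28.33°.
With 7 satellites evenly phased, successive equator crossings are 28.33/7 = 4.047° apart.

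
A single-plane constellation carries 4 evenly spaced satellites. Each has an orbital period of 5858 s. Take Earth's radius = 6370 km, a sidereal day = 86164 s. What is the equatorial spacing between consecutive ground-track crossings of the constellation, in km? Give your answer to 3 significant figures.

Single-satellite node shift = (5858.0/86164) × 360° = 24.48°.
With 4 satellites evenly phased, successive equator crossings are 24.48/4 = 6.119° apart.
That is 6.119 × 111.2 = 680 km at the equator.

680 km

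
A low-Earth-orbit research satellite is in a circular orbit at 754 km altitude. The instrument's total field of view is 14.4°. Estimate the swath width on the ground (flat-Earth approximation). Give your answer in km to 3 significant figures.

191 km

Half-angle = 14.4°/2 = 7.2°.
Swath width ≈ 2h·tan(θ/2) = 2 × 754 × tan(7.2°) = 190.5 km.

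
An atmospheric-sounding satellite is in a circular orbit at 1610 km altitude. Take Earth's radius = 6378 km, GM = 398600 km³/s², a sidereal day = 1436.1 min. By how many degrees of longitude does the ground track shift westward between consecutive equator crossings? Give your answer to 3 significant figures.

Semi-major axis a = 6378 + 1610 = 7988 km. Period T = 2π√(a³/μ) = 2π√(7988³/398600) = 7105.1 s = 118.42 min.
During one orbit Earth rotates (7105.1 / 86166) × 360° = 29.68°.

29.7°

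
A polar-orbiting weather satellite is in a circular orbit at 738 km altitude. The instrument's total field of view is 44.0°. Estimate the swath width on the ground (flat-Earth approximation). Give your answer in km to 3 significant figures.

Half-angle = 44.0°/2 = 22°.
Swath width ≈ 2h·tan(θ/2) = 2 × 738 × tan(22°) = 596.3 km.

596 km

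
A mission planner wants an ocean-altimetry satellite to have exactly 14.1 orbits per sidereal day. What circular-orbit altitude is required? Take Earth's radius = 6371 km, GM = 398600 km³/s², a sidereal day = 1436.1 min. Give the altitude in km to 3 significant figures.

853 km

Required period T = 86166 / 14.1 = 6111.1 s.
From T = 2π√(a³/μ): a = (μ T²/4π²)^(1/3) = (398600 × 6111.1² / 4π²)^(1/3) = 7224 km.
Altitude h = a − R = 7224 − 6371 = 853 km.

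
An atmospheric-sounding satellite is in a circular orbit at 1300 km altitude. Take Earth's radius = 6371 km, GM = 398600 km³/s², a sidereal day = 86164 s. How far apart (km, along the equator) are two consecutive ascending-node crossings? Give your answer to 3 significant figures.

Semi-major axis a = 6371 + 1300 = 7671 km. Period T = 2π√(a³/μ) = 2π√(7671³/398600) = 6686.4 s = 111.44 min.
During one orbit Earth rotates (6686.4 / 86164) × 360° = 27.94°.
At the equator that is 27.94° × (2π·6371/360) km/° = 27.94 × 111.2 = 3106 km.

3110 km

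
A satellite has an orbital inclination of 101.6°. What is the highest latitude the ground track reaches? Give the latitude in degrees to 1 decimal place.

78.4°

Retrograde orbit: the ground track reaches ±(180° − i) = ±(180 − 101.6) = ±78.4°.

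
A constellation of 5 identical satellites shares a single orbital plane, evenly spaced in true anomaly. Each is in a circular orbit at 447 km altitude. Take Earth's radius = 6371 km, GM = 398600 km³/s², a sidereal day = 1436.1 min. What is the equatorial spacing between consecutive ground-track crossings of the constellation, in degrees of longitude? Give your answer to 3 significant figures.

Semi-major axis a = 6371 + 447 = 6818 km. Period T = 2π√(a³/μ) = 2π√(6818³/398600) = 5602.7 s = 93.38 min.
Single-satellite node shift = (5602.7/86166) × 360° = 23.41°.
With 5 satellites evenly phased, successive equator crossings are 23.41/5 = 4.682° apart.

4.68°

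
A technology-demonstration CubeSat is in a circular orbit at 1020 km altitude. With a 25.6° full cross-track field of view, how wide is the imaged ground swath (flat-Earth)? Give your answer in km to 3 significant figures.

Half-angle = 25.6°/2 = 12.8°.
Swath width ≈ 2h·tan(θ/2) = 2 × 1020 × tan(12.8°) = 463.5 km.

463 km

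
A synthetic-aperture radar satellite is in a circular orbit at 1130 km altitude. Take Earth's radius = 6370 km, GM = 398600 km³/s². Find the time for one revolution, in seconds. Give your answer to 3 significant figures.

Semi-major axis a = 6370 + 1130 = 7500 km. Period T = 2π√(a³/μ) = 2π√(7500³/398600) = 6464.0 s = 107.73 min.

6460 seconds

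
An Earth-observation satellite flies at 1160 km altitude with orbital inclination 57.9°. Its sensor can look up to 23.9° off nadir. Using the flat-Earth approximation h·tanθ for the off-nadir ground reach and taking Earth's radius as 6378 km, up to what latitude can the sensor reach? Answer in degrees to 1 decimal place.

62.5°

For a prograde orbit the ground track reaches latitude ±i = ±57.9°.
Sensor half-swath on the ground ≈ 1160·tan(23.9°) = 514 km = 4.62° of latitude.
Maximum observable latitude ≈ 57.9 + 4.62 = 62.5°.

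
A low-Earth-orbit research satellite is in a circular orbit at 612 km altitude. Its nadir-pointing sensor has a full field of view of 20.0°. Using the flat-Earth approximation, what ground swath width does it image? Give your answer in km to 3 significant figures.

216 km

Half-angle = 20.0°/2 = 10°.
Swath width ≈ 2h·tan(θ/2) = 2 × 612 × tan(10°) = 215.8 km.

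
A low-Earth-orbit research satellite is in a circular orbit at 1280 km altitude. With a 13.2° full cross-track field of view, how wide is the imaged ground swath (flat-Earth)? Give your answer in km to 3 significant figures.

Half-angle = 13.2°/2 = 6.6°.
Swath width ≈ 2h·tan(θ/2) = 2 × 1280 × tan(6.6°) = 296.2 km.

296 km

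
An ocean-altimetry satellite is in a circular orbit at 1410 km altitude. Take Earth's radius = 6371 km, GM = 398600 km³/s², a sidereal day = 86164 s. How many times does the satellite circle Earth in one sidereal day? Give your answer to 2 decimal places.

12.61

Semi-major axis a = 6371 + 1410 = 7781 km. Period T = 2π√(a³/μ) = 2π√(7781³/398600) = 6830.7 s = 113.84 min.
Orbits per sidereal day = 86164 / 6830.7 = 12.614.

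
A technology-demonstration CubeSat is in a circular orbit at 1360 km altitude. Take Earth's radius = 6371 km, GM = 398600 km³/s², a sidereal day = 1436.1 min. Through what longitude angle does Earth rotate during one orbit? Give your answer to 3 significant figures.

Semi-major axis a = 6371 + 1360 = 7731 km. Period T = 2π√(a³/μ) = 2π√(7731³/398600) = 6765.0 s = 112.75 min.
During one orbit Earth rotates (6765.0 / 86166) × 360° = 28.26°.

28.3°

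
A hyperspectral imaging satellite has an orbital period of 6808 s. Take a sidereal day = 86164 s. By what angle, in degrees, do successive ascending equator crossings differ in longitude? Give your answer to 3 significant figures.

28.4°

During one orbit Earth rotates (6808.0 / 86164) × 360° = 28.44°.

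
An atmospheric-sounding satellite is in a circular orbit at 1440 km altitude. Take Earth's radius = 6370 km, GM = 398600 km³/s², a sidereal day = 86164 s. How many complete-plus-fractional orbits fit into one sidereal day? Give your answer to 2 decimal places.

Semi-major axis a = 6370 + 1440 = 7810 km. Period T = 2π√(a³/μ) = 2π√(7810³/398600) = 6868.9 s = 114.48 min.
Orbits per sidereal day = 86164 / 6868.9 = 12.544.

12.54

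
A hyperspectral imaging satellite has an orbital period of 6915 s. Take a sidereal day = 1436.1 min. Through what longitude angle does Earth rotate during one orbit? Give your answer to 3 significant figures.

28.9°

During one orbit Earth rotates (6915.0 / 86166) × 360° = 28.89°.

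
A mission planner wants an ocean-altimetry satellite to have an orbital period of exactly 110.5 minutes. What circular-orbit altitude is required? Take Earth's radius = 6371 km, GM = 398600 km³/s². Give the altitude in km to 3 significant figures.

1260 km

T = 110.5 min = 6630.0 s.
From T = 2π√(a³/μ): a = (μ T²/4π²)^(1/3) = (398600 × 6630.0² / 4π²)^(1/3) = 7628 km.
Altitude h = a − R = 7628 − 6371 = 1257 km.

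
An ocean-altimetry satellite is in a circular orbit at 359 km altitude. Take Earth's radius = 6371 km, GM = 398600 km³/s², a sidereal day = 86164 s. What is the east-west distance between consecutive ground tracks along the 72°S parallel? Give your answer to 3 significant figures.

Semi-major axis a = 6371 + 359 = 6730 km. Period T = 2π√(a³/μ) = 2π√(6730³/398600) = 5494.6 s = 91.58 min.
Node shift per orbit = (5494.6/86164) × 360° = 22.96°.
Equatorial spacing = 22.96 × 111.2 km/° = 2553 km.
At 72° latitude, spacing = 2553 × cos(72°) = 789 km.

789 km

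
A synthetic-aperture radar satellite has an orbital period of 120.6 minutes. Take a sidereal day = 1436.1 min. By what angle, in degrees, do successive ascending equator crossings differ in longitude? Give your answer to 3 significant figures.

30.2°

T = 120.6 min = 7236.0 s.
During one orbit Earth rotates (7236.0 / 86166) × 360° = 30.23°.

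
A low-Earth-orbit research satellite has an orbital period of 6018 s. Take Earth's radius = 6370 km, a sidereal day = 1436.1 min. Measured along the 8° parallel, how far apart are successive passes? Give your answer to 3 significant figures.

2770 km

Node shift per orbit = (6018.0/86166) × 360° = 25.14°.
Equatorial spacing = 25.14 × 111.2 km/° = 2795 km.
At 8° latitude, spacing = 2795 × cos(8°) = 2768 km.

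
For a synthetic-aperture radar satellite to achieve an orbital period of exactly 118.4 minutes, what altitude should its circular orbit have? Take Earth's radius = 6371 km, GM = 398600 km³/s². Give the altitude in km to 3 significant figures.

1620 km

T = 118.4 min = 7104.0 s.
From T = 2π√(a³/μ): a = (μ T²/4π²)^(1/3) = (398600 × 7104.0² / 4π²)^(1/3) = 7987 km.
Altitude h = a − R = 7987 − 6371 = 1616 km.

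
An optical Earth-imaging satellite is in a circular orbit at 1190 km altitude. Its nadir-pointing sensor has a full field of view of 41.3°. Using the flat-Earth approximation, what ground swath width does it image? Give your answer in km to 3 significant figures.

897 km

Half-angle = 41.3°/2 = 20.65°.
Swath width ≈ 2h·tan(θ/2) = 2 × 1190 × tan(20.65°) = 897.0 km.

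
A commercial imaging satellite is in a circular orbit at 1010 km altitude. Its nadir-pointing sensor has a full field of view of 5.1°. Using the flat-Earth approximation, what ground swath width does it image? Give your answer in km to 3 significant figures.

90.0 km

Half-angle = 5.1°/2 = 2.55°.
Swath width ≈ 2h·tan(θ/2) = 2 × 1010 × tan(2.55°) = 90.0 km.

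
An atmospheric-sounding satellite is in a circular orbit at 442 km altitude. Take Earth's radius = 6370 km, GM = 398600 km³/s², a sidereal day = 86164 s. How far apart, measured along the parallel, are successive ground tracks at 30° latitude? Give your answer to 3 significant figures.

2250 km

Semi-major axis a = 6370 + 442 = 6812 km. Period T = 2π√(a³/μ) = 2π√(6812³/398600) = 5595.3 s = 93.25 min.
Node shift per orbit = (5595.3/86164) × 360° = 23.38°.
Equatorial spacing = 23.38 × 111.2 km/° = 2599 km.
At 30° latitude, spacing = 2599 × cos(30°) = 2251 km.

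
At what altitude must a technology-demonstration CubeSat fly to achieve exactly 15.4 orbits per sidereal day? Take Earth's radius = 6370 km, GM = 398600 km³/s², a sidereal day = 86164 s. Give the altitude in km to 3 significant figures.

Required period T = 86164 / 15.4 = 5595.1 s.
From T = 2π√(a³/μ): a = (μ T²/4π²)^(1/3) = (398600 × 5595.1² / 4π²)^(1/3) = 6812 km.
Altitude h = a − R = 6812 − 6370 = 442 km.

442 km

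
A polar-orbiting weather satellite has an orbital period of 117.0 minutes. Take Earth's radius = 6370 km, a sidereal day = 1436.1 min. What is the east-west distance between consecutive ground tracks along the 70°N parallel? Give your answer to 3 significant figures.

T = 117.0 min = 7020.0 s.
Node shift per orbit = (7020.0/86166) × 360° = 29.33°.
Equatorial spacing = 29.33 × 111.2 km/° = 3261 km.
At 70° latitude, spacing = 3261 × cos(70°) = 1115 km.

1120 km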